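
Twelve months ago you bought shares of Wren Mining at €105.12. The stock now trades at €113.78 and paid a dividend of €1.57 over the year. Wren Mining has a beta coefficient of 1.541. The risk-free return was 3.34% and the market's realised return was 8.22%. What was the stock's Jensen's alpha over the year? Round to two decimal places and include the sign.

-1.13%

Realised HPR = (P1 + D1 − P0) / P0 = (113.78 + 1.57 − 105.12) / 105.12 = 10.23 / 105.12 = 9.7317%
MRP = 8.22% − 3.34% = 4.88%
CAPM required = R_f + β·MRP = 3.34% + 1.541 × 4.88% = 10.86008%
α = realised − required = 9.7317% − 10.86008% = -1.13%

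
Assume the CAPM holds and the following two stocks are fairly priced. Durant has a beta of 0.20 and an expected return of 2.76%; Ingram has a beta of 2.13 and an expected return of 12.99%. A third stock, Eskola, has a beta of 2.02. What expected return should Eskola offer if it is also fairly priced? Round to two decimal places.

12.41%

MRP (SML slope) = (12.99% − 2.76%) / (2.13 − 0.20) = 10.23% / 1.93 = 5.3005%
R_f (intercept) = 2.76% − 0.20 × 5.3005% = 1.6999%
E(R_Eskola) = R_f + β × MRP = 1.6999% + 2.02 × 5.3005% = 12.41%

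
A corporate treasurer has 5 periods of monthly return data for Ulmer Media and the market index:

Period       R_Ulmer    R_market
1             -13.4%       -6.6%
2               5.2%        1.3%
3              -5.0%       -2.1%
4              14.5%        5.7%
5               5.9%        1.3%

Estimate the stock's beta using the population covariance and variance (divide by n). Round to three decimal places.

2.346

Mean R_i = (-13.4 + 5.2 − 5.0 + 14.5 + 5.9) / 5 = 1.4400%
Mean R_m = (-6.6 + 1.3 − 2.1 + 5.7 + 1.3) / 5 = -0.0800%
Σ(R_i − R̄_i)(R_m − R̄_m) = 196.5960  ⇒  Cov = 196.5960 / 5 = 39.3192
Σ(R_m − R̄_m)² = 83.8080  ⇒  Var(R_m) = 83.8080 / 5 = 16.7616
β = Cov / Var(R_m) = 39.3192 / 16.7616 = 2.3458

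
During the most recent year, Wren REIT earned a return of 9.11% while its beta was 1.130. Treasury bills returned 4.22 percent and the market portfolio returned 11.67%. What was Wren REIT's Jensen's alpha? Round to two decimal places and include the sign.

Market excess return = 11.67% − 4.22% = 7.45%
CAPM benchmark = R_f + β(R_m − R_f) = 4.22% + 1.130 × 7.45% = 12.63850%
α = actual − benchmark = 9.11% − 12.63850% = -3.53%

-3.53%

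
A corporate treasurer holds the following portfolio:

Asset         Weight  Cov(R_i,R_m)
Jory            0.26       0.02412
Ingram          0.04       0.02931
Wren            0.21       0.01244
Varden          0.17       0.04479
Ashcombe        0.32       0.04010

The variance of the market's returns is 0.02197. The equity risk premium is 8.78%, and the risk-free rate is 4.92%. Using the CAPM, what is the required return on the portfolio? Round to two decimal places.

β_Jory = 0.02412 / 0.02197 = 1.0979
β_Ingram = 0.02931 / 0.02197 = 1.3341
β_Wren = 0.01244 / 0.02197 = 0.5662
β_Varden = 0.04479 / 0.02197 = 2.0387
β_Ashcombe = 0.04010 / 0.02197 = 1.8252
β_P = Σ w_i β_i = 0.26×1.0979 + 0.04×1.3341 + 0.21×0.5662 + 0.17×2.0387 + 0.32×1.8252 = 1.3884
E(R_P) = R_f + β_P × MRP = 4.92% + 1.3884 × 8.78% = 17.11%

17.11%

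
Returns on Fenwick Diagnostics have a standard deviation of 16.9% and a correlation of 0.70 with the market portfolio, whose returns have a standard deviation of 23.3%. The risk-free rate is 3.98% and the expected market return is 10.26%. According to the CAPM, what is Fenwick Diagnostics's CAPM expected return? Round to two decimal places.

β = ρ × σ_i / σ_m = 0.70 × 16.9% / 23.3% = 0.5077
MRP = 10.26% − 3.98% = 6.28%
E(R) = 3.98% + 0.5077 × 6.28% = 7.17%

7.17%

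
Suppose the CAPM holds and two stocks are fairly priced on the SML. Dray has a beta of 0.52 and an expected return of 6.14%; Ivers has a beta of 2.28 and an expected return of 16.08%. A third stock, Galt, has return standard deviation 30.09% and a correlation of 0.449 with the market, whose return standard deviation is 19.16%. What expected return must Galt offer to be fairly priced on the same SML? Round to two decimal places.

7.19%

MRP = (16.08% − 6.14%) / (2.28 − 0.52) = 5.6477%
R_f = 6.14% − 0.52 × 5.6477% = 3.2032%
β_Galt = ρ·σ_i/σ_m = 0.449 × 30.09 / 19.16 = 0.7051
E(R_Galt) = R_f + β × MRP = 3.2032% + 0.7051 × 5.6477% = 7.19%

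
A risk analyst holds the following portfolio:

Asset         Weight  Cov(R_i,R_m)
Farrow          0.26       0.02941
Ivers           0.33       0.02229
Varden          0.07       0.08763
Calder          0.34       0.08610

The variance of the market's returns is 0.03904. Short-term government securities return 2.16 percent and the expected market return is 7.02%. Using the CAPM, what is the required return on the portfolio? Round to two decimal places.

8.44%

β_Farrow = 0.02941 / 0.03904 = 0.7533
β_Ivers = 0.02229 / 0.03904 = 0.5710
β_Varden = 0.08763 / 0.03904 = 2.2446
β_Calder = 0.08610 / 0.03904 = 2.2054
β_P = Σ w_i β_i = 0.26×0.7533 + 0.33×0.5710 + 0.07×2.2446 + 0.34×2.2054 = 1.2912
MRP = 7.02% − 2.16% = 4.86%
E(R_P) = R_f + β_P × MRP = 2.16% + 1.2912 × 4.86% = 8.44%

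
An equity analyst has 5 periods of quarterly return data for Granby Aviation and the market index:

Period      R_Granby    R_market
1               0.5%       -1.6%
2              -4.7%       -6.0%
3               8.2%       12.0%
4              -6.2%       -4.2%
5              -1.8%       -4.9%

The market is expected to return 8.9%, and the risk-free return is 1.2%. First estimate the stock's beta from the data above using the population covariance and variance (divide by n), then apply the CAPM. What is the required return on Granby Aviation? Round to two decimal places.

Mean R_i = (0.5 − 4.7 + 8.2 − 6.2 − 1.8) / 5 = -0.8000%
Mean R_m = (-1.6 − 6.0 + 12.0 − 4.2 − 4.9) / 5 = -0.9400%
Σ(R_i − R̄_i)(R_m − R̄_m) = 156.9000  ⇒  Cov = 156.9000 / 5 = 31.3800
Σ(R_m − R̄_m)² = 219.7920  ⇒  Var(R_m) = 219.7920 / 5 = 43.9584
β = Cov / Var(R_m) = 31.3800 / 43.9584 = 0.7139
MRP = 8.9% − 1.2% = 7.70%
E(R) = R_f + β × MRP = 1.2% + 0.7139 × 7.7% = 6.70%

6.70%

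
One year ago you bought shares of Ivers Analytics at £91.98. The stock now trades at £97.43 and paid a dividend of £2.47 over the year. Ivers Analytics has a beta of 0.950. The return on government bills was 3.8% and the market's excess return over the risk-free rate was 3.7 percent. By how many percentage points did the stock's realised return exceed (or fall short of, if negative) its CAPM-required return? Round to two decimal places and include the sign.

+1.30%

Realised HPR = (P1 + D1 − P0) / P0 = (97.43 + 2.47 − 91.98) / 91.98 = 7.92 / 91.98 = 8.6106%
CAPM required = R_f + β·MRP = 3.8% + 0.950 × 3.7% = 7.3150%
α = realised − required = 8.6106% − 7.3150% = +1.30%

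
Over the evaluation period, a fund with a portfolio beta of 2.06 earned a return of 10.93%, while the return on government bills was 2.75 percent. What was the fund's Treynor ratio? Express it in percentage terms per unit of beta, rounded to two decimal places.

Treynor = (R_P − R_f) / β_P = (10.93% − 2.75%) / 2.0600 = 8.18% / 2.0600 = 3.97%

3.97%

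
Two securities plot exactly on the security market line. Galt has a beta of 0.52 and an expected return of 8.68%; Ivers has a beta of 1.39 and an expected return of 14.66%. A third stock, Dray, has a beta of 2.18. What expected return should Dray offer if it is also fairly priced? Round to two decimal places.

20.09%

MRP (SML slope) = (14.66% − 8.68%) / (1.39 − 0.52) = 5.98% / 0.87 = 6.8736%
R_f (intercept) = 8.68% − 0.52 × 6.8736% = 5.1057%
E(R_Dray) = R_f + β × MRP = 5.1057% + 2.18 × 6.8736% = 20.09%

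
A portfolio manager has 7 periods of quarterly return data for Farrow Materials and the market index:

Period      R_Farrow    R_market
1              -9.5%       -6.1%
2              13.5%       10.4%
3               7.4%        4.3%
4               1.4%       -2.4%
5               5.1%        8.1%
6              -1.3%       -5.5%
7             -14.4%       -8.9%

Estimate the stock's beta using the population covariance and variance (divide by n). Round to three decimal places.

Mean R_i = (-9.5 + 13.5 + 7.4 + 1.4 + 5.1 − 1.3 − 14.4) / 7 = 0.3143%
Mean R_m = (-6.1 + 10.4 + 4.3 − 2.4 + 8.1 − 5.5 − 8.9) / 7 = -0.0143%
Σ(R_i − R̄_i)(R_m − R̄_m) = 403.4614  ⇒  Cov = 403.4614 / 7 = 57.6373
Σ(R_m − R̄_m)² = 344.6886  ⇒  Var(R_m) = 344.6886 / 7 = 49.2412
β = Cov / Var(R_m) = 57.6373 / 49.2412 = 1.1705

1.171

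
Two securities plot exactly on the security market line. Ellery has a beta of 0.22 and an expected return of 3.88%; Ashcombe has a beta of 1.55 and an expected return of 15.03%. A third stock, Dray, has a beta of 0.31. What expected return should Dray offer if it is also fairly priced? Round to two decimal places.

4.63%

MRP (SML slope) = (15.03% − 3.88%) / (1.55 − 0.22) = 11.15% / 1.33 = 8.3835%
R_f (intercept) = 3.88% − 0.22 × 8.3835% = 2.0356%
E(R_Dray) = R_f + β × MRP = 2.0356% + 0.31 × 8.3835% = 4.63%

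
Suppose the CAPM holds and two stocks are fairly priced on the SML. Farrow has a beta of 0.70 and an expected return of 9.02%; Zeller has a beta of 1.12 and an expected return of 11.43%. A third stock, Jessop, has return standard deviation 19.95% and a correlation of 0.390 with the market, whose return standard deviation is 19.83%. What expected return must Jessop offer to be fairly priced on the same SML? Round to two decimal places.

MRP = (11.43% − 9.02%) / (1.12 − 0.70) = 5.7381%
R_f = 9.02% − 0.70 × 5.7381% = 5.0033%
β_Jessop = ρ·σ_i/σ_m = 0.390 × 19.95 / 19.83 = 0.3924
E(R_Jessop) = R_f + β × MRP = 5.0033% + 0.3924 × 5.7381% = 7.25%

7.25%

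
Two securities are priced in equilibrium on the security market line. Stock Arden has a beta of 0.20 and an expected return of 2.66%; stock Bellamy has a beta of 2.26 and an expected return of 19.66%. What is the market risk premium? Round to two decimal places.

8.25%

Both satisfy E(R) = R_f + β·MRP, so the slope of the SML is
MRP = (19.66% − 2.66%) / (2.26 − 0.20) = 17.00% / 2.06 = 8.2524%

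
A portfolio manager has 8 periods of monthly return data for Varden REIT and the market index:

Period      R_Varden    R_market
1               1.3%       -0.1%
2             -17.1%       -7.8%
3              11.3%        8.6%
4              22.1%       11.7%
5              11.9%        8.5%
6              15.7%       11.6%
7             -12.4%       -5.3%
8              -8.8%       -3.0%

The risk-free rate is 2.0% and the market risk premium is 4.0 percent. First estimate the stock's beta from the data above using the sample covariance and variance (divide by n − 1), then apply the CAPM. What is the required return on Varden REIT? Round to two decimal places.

9.16%

Mean R_i = (1.3 − 17.1 + 11.3 + 22.1 + 11.9 + 15.7 − 12.4 − 8.8) / 8 = 3.0000%
Mean R_m = (-0.1 − 7.8 + 8.6 + 11.7 + 8.5 + 11.6 − 5.3 − 3.0) / 8 = 3.0250%
Σ(R_i − R̄_i)(R_m − R̄_m) = 791.7900  ⇒  Cov = 791.7900 / 7 = 113.1129
Σ(R_m − R̄_m)² = 442.3950  ⇒  Var(R_m) = 442.3950 / 7 = 63.1993
β = Cov / Var(R_m) = 113.1129 / 63.1993 = 1.7898
E(R) = R_f + β × MRP = 2.0% + 1.7898 × 4.0% = 9.16%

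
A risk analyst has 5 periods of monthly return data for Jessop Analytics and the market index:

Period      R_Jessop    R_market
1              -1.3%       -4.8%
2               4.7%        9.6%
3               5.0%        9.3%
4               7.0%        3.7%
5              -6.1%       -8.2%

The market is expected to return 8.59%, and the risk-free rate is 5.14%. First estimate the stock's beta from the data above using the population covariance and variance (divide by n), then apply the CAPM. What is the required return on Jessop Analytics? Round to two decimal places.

Mean R_i = (-1.3 + 4.7 + 5.0 + 7.0 − 6.1) / 5 = 1.8600%
Mean R_m = (-4.8 + 9.6 + 9.3 + 3.7 − 8.2) / 5 = 1.9200%
Σ(R_i − R̄_i)(R_m − R̄_m) = 155.9240  ⇒  Cov = 155.9240 / 5 = 31.1848
Σ(R_m − R̄_m)² = 264.1880  ⇒  Var(R_m) = 264.1880 / 5 = 52.8376
β = Cov / Var(R_m) = 31.1848 / 52.8376 = 0.5902
MRP = 8.59% − 5.14% = 3.45%
E(R) = R_f + β × MRP = 5.14% + 0.5902 × 3.45% = 7.18%

7.18%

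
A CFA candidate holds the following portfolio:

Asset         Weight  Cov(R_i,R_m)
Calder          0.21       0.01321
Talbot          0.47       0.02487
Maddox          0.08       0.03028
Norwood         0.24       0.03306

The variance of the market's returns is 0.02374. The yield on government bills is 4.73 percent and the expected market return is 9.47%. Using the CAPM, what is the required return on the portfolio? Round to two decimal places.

β_Calder = 0.01321 / 0.02374 = 0.5564
β_Talbot = 0.02487 / 0.02374 = 1.0476
β_Maddox = 0.03028 / 0.02374 = 1.2755
β_Norwood = 0.03306 / 0.02374 = 1.3926
β_P = Σ w_i β_i = 0.21×0.5564 + 0.47×1.0476 + 0.08×1.2755 + 0.24×1.3926 = 1.0455
MRP = 9.47% − 4.73% = 4.74%
E(R_P) = R_f + β_P × MRP = 4.73% + 1.0455 × 4.74% = 9.69%

9.69%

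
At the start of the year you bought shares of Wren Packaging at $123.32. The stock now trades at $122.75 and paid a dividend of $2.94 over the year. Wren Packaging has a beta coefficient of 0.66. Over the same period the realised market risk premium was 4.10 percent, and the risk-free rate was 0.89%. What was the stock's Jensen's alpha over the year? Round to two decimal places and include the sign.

-1.67%

Realised HPR = (P1 + D1 − P0) / P0 = (122.75 + 2.94 − 123.32) / 123.32 = 2.37 / 123.32 = 1.9218%
CAPM required = R_f + β·MRP = 0.89% + 0.66 × 4.10% = 3.5960%
α = realised − required = 1.9218% − 3.5960% = -1.67%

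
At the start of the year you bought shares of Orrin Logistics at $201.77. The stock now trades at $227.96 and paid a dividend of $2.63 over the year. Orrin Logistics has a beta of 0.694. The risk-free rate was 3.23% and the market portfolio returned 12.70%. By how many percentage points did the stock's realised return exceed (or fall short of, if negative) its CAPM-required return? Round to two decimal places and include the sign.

Realised HPR = (P1 + D1 − P0) / P0 = (227.96 + 2.63 − 201.77) / 201.77 = 28.82 / 201.77 = 14.2836%
MRP = 12.70% − 3.23% = 9.47%
CAPM required = R_f + β·MRP = 3.23% + 0.694 × 9.47% = 9.80218%
α = realised − required = 14.2836% − 9.80218% = +4.48%

+4.48%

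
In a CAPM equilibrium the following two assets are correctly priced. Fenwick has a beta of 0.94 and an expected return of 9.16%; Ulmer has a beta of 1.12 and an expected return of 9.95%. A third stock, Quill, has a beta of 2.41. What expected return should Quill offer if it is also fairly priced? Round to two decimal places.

15.61%

MRP (SML slope) = (9.95% − 9.16%) / (1.12 − 0.94) = 0.79% / 0.18 = 4.3889%
R_f (intercept) = 9.16% − 0.94 × 4.3889% = 5.0344%
E(R_Quill) = R_f + β × MRP = 5.0344% + 2.41 × 4.3889% = 15.61%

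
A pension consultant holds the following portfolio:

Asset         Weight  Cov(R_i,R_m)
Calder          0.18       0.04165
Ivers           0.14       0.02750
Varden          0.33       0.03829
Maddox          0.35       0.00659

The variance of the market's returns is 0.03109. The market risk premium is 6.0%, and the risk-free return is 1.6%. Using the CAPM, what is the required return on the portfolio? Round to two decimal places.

6.67%

β_Calder = 0.04165 / 0.03109 = 1.3397
β_Ivers = 0.02750 / 0.03109 = 0.8845
β_Varden = 0.03829 / 0.03109 = 1.2316
β_Maddox = 0.00659 / 0.03109 = 0.2120
β_P = Σ w_i β_i = 0.18×1.3397 + 0.14×0.8845 + 0.33×1.2316 + 0.35×0.2120 = 0.8456
E(R_P) = R_f + β_P × MRP = 1.6% + 0.8456 × 6.0% = 6.67%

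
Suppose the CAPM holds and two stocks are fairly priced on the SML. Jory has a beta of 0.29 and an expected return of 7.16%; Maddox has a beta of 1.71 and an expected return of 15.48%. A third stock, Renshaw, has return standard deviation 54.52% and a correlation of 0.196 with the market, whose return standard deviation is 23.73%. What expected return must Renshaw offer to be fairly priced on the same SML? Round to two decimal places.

MRP = (15.48% − 7.16%) / (1.71 − 0.29) = 5.8592%
R_f = 7.16% − 0.29 × 5.8592% = 5.4608%
β_Renshaw = ρ·σ_i/σ_m = 0.196 × 54.52 / 23.73 = 0.4503
E(R_Renshaw) = R_f + β × MRP = 5.4608% + 0.4503 × 5.8592% = 8.10%

8.10%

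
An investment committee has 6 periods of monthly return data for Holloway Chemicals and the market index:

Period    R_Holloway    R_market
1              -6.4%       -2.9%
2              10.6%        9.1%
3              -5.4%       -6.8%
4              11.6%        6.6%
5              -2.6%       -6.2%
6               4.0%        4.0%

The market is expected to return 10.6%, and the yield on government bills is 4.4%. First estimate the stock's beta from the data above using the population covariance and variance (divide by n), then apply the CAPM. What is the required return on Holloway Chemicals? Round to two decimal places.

11.13%

Mean R_i = (-6.4 + 10.6 − 5.4 + 11.6 − 2.6 + 4.0) / 6 = 1.9667%
Mean R_m = (-2.9 + 9.1 − 6.8 + 6.6 − 6.2 + 4.0) / 6 = 0.6333%
Σ(R_i − R̄_i)(R_m − R̄_m) = 252.9467  ⇒  Cov = 252.9467 / 6 = 42.1578
Σ(R_m − R̄_m)² = 233.0533  ⇒  Var(R_m) = 233.0533 / 6 = 38.8422
β = Cov / Var(R_m) = 42.1578 / 38.8422 = 1.0854
MRP = 10.6% − 4.4% = 6.20%
E(R) = R_f + β × MRP = 4.4% + 1.0854 × 6.2% = 11.13%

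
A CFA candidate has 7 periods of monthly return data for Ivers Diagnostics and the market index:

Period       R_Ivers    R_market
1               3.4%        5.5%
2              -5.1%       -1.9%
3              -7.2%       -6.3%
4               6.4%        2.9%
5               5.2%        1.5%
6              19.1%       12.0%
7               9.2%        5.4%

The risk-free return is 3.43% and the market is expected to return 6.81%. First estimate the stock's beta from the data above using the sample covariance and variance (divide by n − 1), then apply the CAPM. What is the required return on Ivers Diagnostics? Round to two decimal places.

Mean R_i = (3.4 − 5.1 − 7.2 + 6.4 + 5.2 + 19.1 + 9.2) / 7 = 4.4286%
Mean R_m = (5.5 − 1.9 − 6.3 + 2.9 + 1.5 + 12.0 + 5.4) / 7 = 2.7286%
Σ(R_i − R̄_i)(R_m − R̄_m) = 294.4043  ⇒  Cov = 294.4043 / 6 = 49.0674
Σ(R_m − R̄_m)² = 205.2543  ⇒  Var(R_m) = 205.2543 / 6 = 34.2091
β = Cov / Var(R_m) = 49.0674 / 34.2091 = 1.4343
MRP = 6.81% − 3.43% = 3.38%
E(R) = R_f + β × MRP = 3.43% + 1.4343 × 3.38% = 8.28%

8.28%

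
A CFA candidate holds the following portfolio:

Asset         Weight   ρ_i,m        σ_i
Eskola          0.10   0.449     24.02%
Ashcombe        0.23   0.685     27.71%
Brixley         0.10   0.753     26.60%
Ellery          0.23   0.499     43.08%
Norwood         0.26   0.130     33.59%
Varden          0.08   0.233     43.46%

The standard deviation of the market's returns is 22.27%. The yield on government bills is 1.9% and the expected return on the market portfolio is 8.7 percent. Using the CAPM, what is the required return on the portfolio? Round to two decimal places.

6.28%

β_Eskola = 0.449 × 24.02% / 22.27% = 0.4843
β_Ashcombe = 0.685 × 27.71% / 22.27% = 0.8523
β_Brixley = 0.753 × 26.60% / 22.27% = 0.8994
β_Ellery = 0.499 × 43.08% / 22.27% = 0.9653
β_Norwood = 0.130 × 33.59% / 22.27% = 0.1961
β_Varden = 0.233 × 43.46% / 22.27% = 0.4547
β_P = Σ w_i β_i = 0.10×0.4843 + 0.23×0.8523 + 0.10×0.8994 + 0.23×0.9653 + 0.26×0.1961 + 0.08×0.4547 = 0.6438
MRP = 8.7% − 1.9% = 6.80%
E(R_P) = R_f + β_P × MRP = 1.9% + 0.6438 × 6.8% = 6.28%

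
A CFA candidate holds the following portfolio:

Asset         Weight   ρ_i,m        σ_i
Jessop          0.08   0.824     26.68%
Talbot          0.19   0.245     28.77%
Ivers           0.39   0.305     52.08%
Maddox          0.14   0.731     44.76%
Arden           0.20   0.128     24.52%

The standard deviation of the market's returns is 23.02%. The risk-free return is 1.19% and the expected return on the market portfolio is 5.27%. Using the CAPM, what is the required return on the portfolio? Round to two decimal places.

3.76%

β_Jessop = 0.824 × 26.68% / 23.02% = 0.9550
β_Talbot = 0.245 × 28.77% / 23.02% = 0.3062
β_Ivers = 0.305 × 52.08% / 23.02% = 0.6900
β_Maddox = 0.731 × 44.76% / 23.02% = 1.4214
β_Arden = 0.128 × 24.52% / 23.02% = 0.1363
β_P = Σ w_i β_i = 0.08×0.9550 + 0.19×0.3062 + 0.39×0.6900 + 0.14×1.4214 + 0.20×0.1363 = 0.6299
MRP = 5.27% − 1.19% = 4.08%
E(R_P) = R_f + β_P × MRP = 1.19% + 0.6299 × 4.08% = 3.76%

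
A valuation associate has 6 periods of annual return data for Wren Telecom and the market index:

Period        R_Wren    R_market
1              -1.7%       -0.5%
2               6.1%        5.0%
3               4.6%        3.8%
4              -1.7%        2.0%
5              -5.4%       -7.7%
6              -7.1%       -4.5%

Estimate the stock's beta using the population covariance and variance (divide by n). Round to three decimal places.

0.957

Mean R_i = (-1.7 + 6.1 + 4.6 − 1.7 − 5.4 − 7.1) / 6 = -0.8667%
Mean R_m = (-0.5 + 5.0 + 3.8 + 2.0 − 7.7 − 4.5) / 6 = -0.3167%
Σ(R_i − R̄_i)(R_m − R̄_m) = 117.3133  ⇒  Cov = 117.3133 / 6 = 19.5522
Σ(R_m − R̄_m)² = 122.6283  ⇒  Var(R_m) = 122.6283 / 6 = 20.4381
β = Cov / Var(R_m) = 19.5522 / 20.4381 = 0.9567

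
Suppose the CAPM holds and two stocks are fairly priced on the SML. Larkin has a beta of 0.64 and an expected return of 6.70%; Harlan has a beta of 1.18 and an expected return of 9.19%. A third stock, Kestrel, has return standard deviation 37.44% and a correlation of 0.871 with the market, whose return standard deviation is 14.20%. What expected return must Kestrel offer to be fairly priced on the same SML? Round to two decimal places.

MRP = (9.19% − 6.70%) / (1.18 − 0.64) = 4.6111%
R_f = 6.70% − 0.64 × 4.6111% = 3.7489%
β_Kestrel = ρ·σ_i/σ_m = 0.871 × 37.44 / 14.20 = 2.2965
E(R_Kestrel) = R_f + β × MRP = 3.7489% + 2.2965 × 4.6111% = 14.34%

14.34%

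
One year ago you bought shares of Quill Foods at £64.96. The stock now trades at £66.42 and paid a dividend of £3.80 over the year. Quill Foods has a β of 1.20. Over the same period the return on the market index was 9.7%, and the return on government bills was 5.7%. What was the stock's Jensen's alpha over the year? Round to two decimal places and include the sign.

-2.40%

Realised HPR = (P1 + D1 − P0) / P0 = (66.42 + 3.80 − 64.96) / 64.96 = 5.26 / 64.96 = 8.0973%
MRP = 9.7% − 5.7% = 4.00%
CAPM required = R_f + β·MRP = 5.7% + 1.20 × 4.0% = 10.5000%
α = realised − required = 8.0973% − 10.5000% = -2.40%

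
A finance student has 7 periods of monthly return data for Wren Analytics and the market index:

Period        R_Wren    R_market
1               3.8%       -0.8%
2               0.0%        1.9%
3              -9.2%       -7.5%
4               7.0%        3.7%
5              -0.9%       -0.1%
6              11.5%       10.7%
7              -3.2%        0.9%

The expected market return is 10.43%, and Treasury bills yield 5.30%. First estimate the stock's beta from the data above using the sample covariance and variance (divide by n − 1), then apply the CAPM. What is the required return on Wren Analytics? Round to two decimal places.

Mean R_i = (3.8 + 0.0 − 9.2 + 7.0 − 0.9 + 11.5 − 3.2) / 7 = 1.2857%
Mean R_m = (-0.8 + 1.9 − 7.5 + 3.7 − 0.1 + 10.7 + 0.9) / 7 = 1.2571%
Σ(R_i − R̄_i)(R_m − R̄_m) = 200.8057  ⇒  Cov = 200.8057 / 6 = 33.4676
Σ(R_m − R̄_m)² = 178.4371  ⇒  Var(R_m) = 178.4371 / 6 = 29.7395
β = Cov / Var(R_m) = 33.4676 / 29.7395 = 1.1254
MRP = 10.43% − 5.30% = 5.13%
E(R) = R_f + β × MRP = 5.30% + 1.1254 × 5.13% = 11.07%

11.07%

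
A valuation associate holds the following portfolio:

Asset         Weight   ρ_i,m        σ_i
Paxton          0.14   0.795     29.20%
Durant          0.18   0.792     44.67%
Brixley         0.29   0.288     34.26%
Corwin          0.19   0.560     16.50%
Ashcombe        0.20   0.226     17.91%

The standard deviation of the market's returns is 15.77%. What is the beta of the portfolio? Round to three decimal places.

β_Paxton = 0.795 × 29.20% / 15.77% = 1.4720
β_Durant = 0.792 × 44.67% / 15.77% = 2.2434
β_Brixley = 0.288 × 34.26% / 15.77% = 0.6257
β_Corwin = 0.560 × 16.50% / 15.77% = 0.5859
β_Ashcombe = 0.226 × 17.91% / 15.77% = 0.2567
β_P = Σ w_i β_i = 0.14×1.4720 + 0.18×2.2434 + 0.29×0.6257 + 0.19×0.5859 + 0.20×0.2567 = 0.9540

0.954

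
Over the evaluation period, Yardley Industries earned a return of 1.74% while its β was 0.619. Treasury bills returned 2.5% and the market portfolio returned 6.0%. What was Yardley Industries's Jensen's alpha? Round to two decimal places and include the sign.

Market excess return = 6.0% − 2.5% = 3.50%
CAPM benchmark = R_f + β(R_m − R_f) = 2.5% + 0.619 × 3.5% = 4.6665%
α = actual − benchmark = 1.74% − 4.6665% = -2.93%

-2.93%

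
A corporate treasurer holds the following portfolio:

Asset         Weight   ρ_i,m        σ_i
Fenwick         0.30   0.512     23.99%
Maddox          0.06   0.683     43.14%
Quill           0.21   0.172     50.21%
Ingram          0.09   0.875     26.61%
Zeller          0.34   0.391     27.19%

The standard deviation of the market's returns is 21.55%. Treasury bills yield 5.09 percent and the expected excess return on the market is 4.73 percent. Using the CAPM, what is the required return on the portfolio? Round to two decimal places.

β_Fenwick = 0.512 × 23.99% / 21.55% = 0.5700
β_Maddox = 0.683 × 43.14% / 21.55% = 1.3673
β_Quill = 0.172 × 50.21% / 21.55% = 0.4007
β_Ingram = 0.875 × 26.61% / 21.55% = 1.0805
β_Zeller = 0.391 × 27.19% / 21.55% = 0.4933
β_P = Σ w_i β_i = 0.30×0.5700 + 0.06×1.3673 + 0.21×0.4007 + 0.09×1.0805 + 0.34×0.4933 = 0.6022
E(R_P) = R_f + β_P × MRP = 5.09% + 0.6022 × 4.73% = 7.94%

7.94%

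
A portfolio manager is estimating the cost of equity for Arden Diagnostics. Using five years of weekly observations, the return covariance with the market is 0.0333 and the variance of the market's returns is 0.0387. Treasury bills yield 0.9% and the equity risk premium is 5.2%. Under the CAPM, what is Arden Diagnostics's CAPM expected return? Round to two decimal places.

5.37%

β = Cov(R_i, R_m) / Var(R_m) = 0.0333 / 0.0387 = 0.8605
E(R) = R_f + β × MRP = 0.9% + 0.8605 × 5.2% = 5.37%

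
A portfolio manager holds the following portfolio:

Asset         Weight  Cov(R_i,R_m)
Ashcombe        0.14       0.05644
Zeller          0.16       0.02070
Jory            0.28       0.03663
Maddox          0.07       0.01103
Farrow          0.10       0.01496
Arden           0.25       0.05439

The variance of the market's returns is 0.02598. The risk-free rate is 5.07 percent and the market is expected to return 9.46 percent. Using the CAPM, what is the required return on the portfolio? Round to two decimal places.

11.38%

β_Ashcombe = 0.05644 / 0.02598 = 2.1724
β_Zeller = 0.02070 / 0.02598 = 0.7968
β_Jory = 0.03663 / 0.02598 = 1.4099
β_Maddox = 0.01103 / 0.02598 = 0.4246
β_Farrow = 0.01496 / 0.02598 = 0.5758
β_Arden = 0.05439 / 0.02598 = 2.0935
β_P = Σ w_i β_i = 0.14×2.1724 + 0.16×0.7968 + 0.28×1.4099 + 0.07×0.4246 + 0.10×0.5758 + 0.25×2.0935 = 1.4371
MRP = 9.46% − 5.07% = 4.39%
E(R_P) = R_f + β_P × MRP = 5.07% + 1.4371 × 4.39% = 11.38%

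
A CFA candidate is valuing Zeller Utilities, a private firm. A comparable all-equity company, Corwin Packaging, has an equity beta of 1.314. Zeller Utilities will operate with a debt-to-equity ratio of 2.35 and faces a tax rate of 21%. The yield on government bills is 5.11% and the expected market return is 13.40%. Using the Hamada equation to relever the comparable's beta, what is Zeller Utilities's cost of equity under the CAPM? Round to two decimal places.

β_L = β_U × [1 + (1 − t)(D/E)] = 1.314 × [1 + (1 − 0.21) × 2.35]
    = 1.314 × [1 + 0.79 × 2.35] = 1.314 × 2.8565 = 3.7534
MRP = 13.40% − 5.11% = 8.29%
E(R) = R_f + β_L × MRP = 5.11% + 3.7534 × 8.29% = 36.23%

36.23%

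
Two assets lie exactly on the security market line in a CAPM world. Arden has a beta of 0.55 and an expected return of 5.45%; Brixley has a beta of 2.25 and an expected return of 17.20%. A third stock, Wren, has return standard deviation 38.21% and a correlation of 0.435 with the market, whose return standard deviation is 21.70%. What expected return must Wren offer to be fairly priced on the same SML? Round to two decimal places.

6.94%

MRP = (17.20% − 5.45%) / (2.25 − 0.55) = 6.9118%
R_f = 5.45% − 0.55 × 6.9118% = 1.6485%
β_Wren = ρ·σ_i/σ_m = 0.435 × 38.21 / 21.70 = 0.7660
E(R_Wren) = R_f + β × MRP = 1.6485% + 0.7660 × 6.9118% = 6.94%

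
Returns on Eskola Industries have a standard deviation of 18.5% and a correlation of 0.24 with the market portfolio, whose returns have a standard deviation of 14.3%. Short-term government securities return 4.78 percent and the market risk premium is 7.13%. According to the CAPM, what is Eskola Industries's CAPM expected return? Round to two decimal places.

β = ρ × σ_i / σ_m = 0.24 × 18.5% / 14.3% = 0.3105
E(R) = 4.78% + 0.3105 × 7.13% = 6.99%

6.99%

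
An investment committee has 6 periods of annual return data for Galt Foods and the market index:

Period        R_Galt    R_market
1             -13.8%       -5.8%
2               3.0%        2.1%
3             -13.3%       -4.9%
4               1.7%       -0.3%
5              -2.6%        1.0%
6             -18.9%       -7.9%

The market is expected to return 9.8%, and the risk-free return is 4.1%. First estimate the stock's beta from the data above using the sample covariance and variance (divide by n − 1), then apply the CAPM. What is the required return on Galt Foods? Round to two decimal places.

16.46%

Mean R_i = (-13.8 + 3.0 − 13.3 + 1.7 − 2.6 − 18.9) / 6 = -7.3167%
Mean R_m = (-5.8 + 2.1 − 4.9 − 0.3 + 1.0 − 7.9) / 6 = -2.6333%
Σ(R_i − R̄_i)(R_m − R̄_m) = 182.1067  ⇒  Cov = 182.1067 / 5 = 36.4213
Σ(R_m − R̄_m)² = 83.9533  ⇒  Var(R_m) = 83.9533 / 5 = 16.7907
β = Cov / Var(R_m) = 36.4213 / 16.7907 = 2.1691
MRP = 9.8% − 4.1% = 5.70%
E(R) = R_f + β × MRP = 4.1% + 2.1691 × 5.7% = 16.46%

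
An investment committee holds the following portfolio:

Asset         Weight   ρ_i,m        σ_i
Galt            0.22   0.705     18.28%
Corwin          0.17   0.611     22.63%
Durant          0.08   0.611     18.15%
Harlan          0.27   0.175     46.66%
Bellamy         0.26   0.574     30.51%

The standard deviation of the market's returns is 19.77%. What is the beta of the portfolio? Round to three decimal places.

0.649

β_Galt = 0.705 × 18.28% / 19.77% = 0.6519
β_Corwin = 0.611 × 22.63% / 19.77% = 0.6994
β_Durant = 0.611 × 18.15% / 19.77% = 0.5609
β_Harlan = 0.175 × 46.66% / 19.77% = 0.4130
β_Bellamy = 0.574 × 30.51% / 19.77% = 0.8858
β_P = Σ w_i β_i = 0.22×0.6519 + 0.17×0.6994 + 0.08×0.5609 + 0.27×0.4130 + 0.26×0.8858 = 0.6490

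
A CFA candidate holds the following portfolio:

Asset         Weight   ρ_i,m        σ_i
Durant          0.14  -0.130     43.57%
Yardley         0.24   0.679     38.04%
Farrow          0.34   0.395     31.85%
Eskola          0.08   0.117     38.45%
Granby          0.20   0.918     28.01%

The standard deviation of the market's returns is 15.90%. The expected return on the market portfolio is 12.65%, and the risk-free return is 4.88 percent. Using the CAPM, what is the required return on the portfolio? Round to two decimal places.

β_Durant = -0.130 × 43.57% / 15.90% = -0.3562
β_Yardley = 0.679 × 38.04% / 15.90% = 1.6245
β_Farrow = 0.395 × 31.85% / 15.90% = 0.7912
β_Eskola = 0.117 × 38.45% / 15.90% = 0.2829
β_Granby = 0.918 × 28.01% / 15.90% = 1.6172
β_P = Σ w_i β_i = 0.14×-0.3562 + 0.24×1.6245 + 0.34×0.7912 + 0.08×0.2829 + 0.20×1.6172 = 0.9551
MRP = 12.65% − 4.88% = 7.77%
E(R_P) = R_f + β_P × MRP = 4.88% + 0.9551 × 7.77% = 12.30%

12.30%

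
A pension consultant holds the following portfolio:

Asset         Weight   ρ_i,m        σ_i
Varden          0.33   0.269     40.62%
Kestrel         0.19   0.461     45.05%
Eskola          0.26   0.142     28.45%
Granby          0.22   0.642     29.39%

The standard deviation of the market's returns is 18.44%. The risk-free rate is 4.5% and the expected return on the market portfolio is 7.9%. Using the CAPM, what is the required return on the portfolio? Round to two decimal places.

β_Varden = 0.269 × 40.62% / 18.44% = 0.5926
β_Kestrel = 0.461 × 45.05% / 18.44% = 1.1263
β_Eskola = 0.142 × 28.45% / 18.44% = 0.2191
β_Granby = 0.642 × 29.39% / 18.44% = 1.0232
β_P = Σ w_i β_i = 0.33×0.5926 + 0.19×1.1263 + 0.26×0.2191 + 0.22×1.0232 = 0.6916
MRP = 7.9% − 4.5% = 3.40%
E(R_P) = R_f + β_P × MRP = 4.5% + 0.6916 × 3.4% = 6.85%

6.85%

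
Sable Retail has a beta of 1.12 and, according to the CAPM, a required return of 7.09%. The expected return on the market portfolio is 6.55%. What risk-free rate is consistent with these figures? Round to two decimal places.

2.05%

E(R) = R_f + β(E(R_m) − R_f) = R_f(1 − β) + β·E(R_m)
7.09% = R_f × (1 − 1.12) + 1.12 × 6.55%
7.09% = R_f × -0.12 + 7.3360%
R_f = (7.09% − 7.3360%) / -0.12 = 2.05%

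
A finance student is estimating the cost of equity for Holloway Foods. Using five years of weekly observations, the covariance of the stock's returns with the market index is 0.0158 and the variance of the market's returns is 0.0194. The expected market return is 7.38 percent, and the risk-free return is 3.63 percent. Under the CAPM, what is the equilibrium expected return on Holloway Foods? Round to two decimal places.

6.68%

β = Cov(R_i, R_m) / Var(R_m) = 0.0158 / 0.0194 = 0.8144
MRP = 7.38% − 3.63% = 3.75%
E(R) = R_f + β × MRP = 3.63% + 0.8144 × 3.75% = 6.68%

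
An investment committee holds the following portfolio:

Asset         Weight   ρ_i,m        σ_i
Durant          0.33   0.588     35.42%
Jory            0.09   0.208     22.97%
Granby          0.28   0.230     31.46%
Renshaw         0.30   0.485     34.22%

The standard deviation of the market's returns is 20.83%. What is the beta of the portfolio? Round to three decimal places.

β_Durant = 0.588 × 35.42% / 20.83% = 0.9999
β_Jory = 0.208 × 22.97% / 20.83% = 0.2294
β_Granby = 0.230 × 31.46% / 20.83% = 0.3474
β_Renshaw = 0.485 × 34.22% / 20.83% = 0.7968
β_P = Σ w_i β_i = 0.33×0.9999 + 0.09×0.2294 + 0.28×0.3474 + 0.30×0.7968 = 0.6869

0.687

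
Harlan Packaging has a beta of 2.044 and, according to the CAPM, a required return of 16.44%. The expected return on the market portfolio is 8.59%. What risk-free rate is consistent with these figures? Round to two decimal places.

E(R) = R_f + β(E(R_m) − R_f) = R_f(1 − β) + β·E(R_m)
16.44% = R_f × (1 − 2.044) + 2.044 × 8.59%
16.44% = R_f × -1.044 + 17.55796%
R_f = (16.44% − 17.55796%) / -1.044 = 1.07%

1.07%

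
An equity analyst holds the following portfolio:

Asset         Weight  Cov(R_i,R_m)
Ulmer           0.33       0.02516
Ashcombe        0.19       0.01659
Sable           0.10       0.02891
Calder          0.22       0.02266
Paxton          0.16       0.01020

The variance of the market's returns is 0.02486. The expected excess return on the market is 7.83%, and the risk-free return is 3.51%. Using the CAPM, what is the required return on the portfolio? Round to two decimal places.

10.11%

β_Ulmer = 0.02516 / 0.02486 = 1.0121
β_Ashcombe = 0.01659 / 0.02486 = 0.6673
β_Sable = 0.02891 / 0.02486 = 1.1629
β_Calder = 0.02266 / 0.02486 = 0.9115
β_Paxton = 0.01020 / 0.02486 = 0.4103
β_P = Σ w_i β_i = 0.33×1.0121 + 0.19×0.6673 + 0.10×1.1629 + 0.22×0.9115 + 0.16×0.4103 = 0.8432
E(R_P) = R_f + β_P × MRP = 3.51% + 0.8432 × 7.83% = 10.11%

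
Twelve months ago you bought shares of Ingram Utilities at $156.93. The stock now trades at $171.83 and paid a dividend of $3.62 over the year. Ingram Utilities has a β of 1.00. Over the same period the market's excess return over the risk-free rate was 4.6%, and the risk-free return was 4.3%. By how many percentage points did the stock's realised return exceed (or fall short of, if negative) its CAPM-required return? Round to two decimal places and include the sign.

+2.90%

Realised HPR = (P1 + D1 − P0) / P0 = (171.83 + 3.62 − 156.93) / 156.93 = 18.52 / 156.93 = 11.8014%
CAPM required = R_f + β·MRP = 4.3% + 1.00 × 4.6% = 8.9000%
α = realised − required = 11.8014% − 8.9000% = +2.90%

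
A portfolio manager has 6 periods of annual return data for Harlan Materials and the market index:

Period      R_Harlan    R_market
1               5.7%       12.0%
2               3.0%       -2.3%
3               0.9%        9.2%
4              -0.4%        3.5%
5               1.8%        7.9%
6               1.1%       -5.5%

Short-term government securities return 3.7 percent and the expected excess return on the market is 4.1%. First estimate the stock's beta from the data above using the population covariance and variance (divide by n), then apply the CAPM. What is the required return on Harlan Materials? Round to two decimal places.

4.16%

Mean R_i = (5.7 + 3.0 + 0.9 − 0.4 + 1.8 + 1.1) / 6 = 2.0167%
Mean R_m = (12.0 − 2.3 + 9.2 + 3.5 + 7.9 − 5.5) / 6 = 4.1333%
Σ(R_i − R̄_i)(R_m − R̄_m) = 26.5367  ⇒  Cov = 26.5367 / 6 = 4.4228
Σ(R_m − R̄_m)² = 236.3333  ⇒  Var(R_m) = 236.3333 / 6 = 39.3889
β = Cov / Var(R_m) = 4.4228 / 39.3889 = 0.1123
E(R) = R_f + β × MRP = 3.7% + 0.1123 × 4.1% = 4.16%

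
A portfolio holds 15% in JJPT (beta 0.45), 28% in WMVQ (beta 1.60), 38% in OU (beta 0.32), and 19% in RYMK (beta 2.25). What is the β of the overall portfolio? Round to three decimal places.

1.065

β_P = Σ w_i β_i = 0.15×0.45 + 0.28×1.60 + 0.38×0.32 + 0.19×2.25 = 1.0646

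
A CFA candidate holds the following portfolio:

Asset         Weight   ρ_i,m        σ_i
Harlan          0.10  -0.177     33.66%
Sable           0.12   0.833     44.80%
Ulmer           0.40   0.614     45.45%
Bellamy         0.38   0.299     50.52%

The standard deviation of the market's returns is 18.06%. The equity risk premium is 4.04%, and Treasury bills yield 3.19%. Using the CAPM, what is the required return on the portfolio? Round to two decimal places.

β_Harlan = -0.177 × 33.66% / 18.06% = -0.3299
β_Sable = 0.833 × 44.80% / 18.06% = 2.0664
β_Ulmer = 0.614 × 45.45% / 18.06% = 1.5452
β_Bellamy = 0.299 × 50.52% / 18.06% = 0.8364
β_P = Σ w_i β_i = 0.10×-0.3299 + 0.12×2.0664 + 0.40×1.5452 + 0.38×0.8364 = 1.1509
E(R_P) = R_f + β_P × MRP = 3.19% + 1.1509 × 4.04% = 7.84%

7.84%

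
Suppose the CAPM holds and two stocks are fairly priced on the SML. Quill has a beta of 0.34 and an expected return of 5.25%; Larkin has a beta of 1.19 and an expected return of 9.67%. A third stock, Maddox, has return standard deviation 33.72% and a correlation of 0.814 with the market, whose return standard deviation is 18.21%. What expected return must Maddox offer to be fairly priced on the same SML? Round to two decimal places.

11.32%

MRP = (9.67% − 5.25%) / (1.19 − 0.34) = 5.2000%
R_f = 5.25% − 0.34 × 5.2000% = 3.4820%
β_Maddox = ρ·σ_i/σ_m = 0.814 × 33.72 / 18.21 = 1.5073
E(R_Maddox) = R_f + β × MRP = 3.4820% + 1.5073 × 5.2000% = 11.32%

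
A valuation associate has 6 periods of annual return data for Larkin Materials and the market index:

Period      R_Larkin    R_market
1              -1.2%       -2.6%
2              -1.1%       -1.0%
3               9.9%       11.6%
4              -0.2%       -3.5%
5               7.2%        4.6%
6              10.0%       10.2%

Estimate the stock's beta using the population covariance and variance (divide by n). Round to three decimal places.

Mean R_i = (-1.2 − 1.1 + 9.9 − 0.2 + 7.2 + 10.0) / 6 = 4.1000%
Mean R_m = (-2.6 − 1.0 + 11.6 − 3.5 + 4.6 + 10.2) / 6 = 3.2167%
Σ(R_i − R̄_i)(R_m − R̄_m) = 175.7500  ⇒  Cov = 175.7500 / 6 = 29.2917
Σ(R_m − R̄_m)² = 217.6883  ⇒  Var(R_m) = 217.6883 / 6 = 36.2814
β = Cov / Var(R_m) = 29.2917 / 36.2814 = 0.8073

0.807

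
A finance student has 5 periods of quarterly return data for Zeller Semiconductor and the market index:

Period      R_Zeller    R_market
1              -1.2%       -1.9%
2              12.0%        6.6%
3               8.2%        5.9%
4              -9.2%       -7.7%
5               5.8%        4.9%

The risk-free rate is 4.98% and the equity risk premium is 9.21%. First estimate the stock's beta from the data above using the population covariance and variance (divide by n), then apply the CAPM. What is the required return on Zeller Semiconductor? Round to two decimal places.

17.30%

Mean R_i = (-1.2 + 12.0 + 8.2 − 9.2 + 5.8) / 5 = 3.1200%
Mean R_m = (-1.9 + 6.6 + 5.9 − 7.7 + 4.9) / 5 = 1.5600%
Σ(R_i − R̄_i)(R_m − R̄_m) = 204.7840  ⇒  Cov = 204.7840 / 5 = 40.9568
Σ(R_m − R̄_m)² = 153.1120  ⇒  Var(R_m) = 153.1120 / 5 = 30.6224
β = Cov / Var(R_m) = 40.9568 / 30.6224 = 1.3375
E(R) = R_f + β × MRP = 4.98% + 1.3375 × 9.21% = 17.30%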